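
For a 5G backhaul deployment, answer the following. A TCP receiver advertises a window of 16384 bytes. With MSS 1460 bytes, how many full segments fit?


Given: RWND = 16384 bytes, MSS = 1460 bytes
Full segments = floor(RWND / MSS)
Full segments = floor(16384 / 1460)
Full segments = floor(11.2219) = 11

11


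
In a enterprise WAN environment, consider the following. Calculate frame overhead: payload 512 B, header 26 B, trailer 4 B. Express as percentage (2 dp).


Given: payload = 512 B, header = 26 B, trailer = 4 B
Overhead bytes = header + trailer = 26 + 4 = 30
Total frame = payload + overhead = 512 + 30 = 542
Overhead % = 30 / 542 * 100 = 5.5351% -> 5.54% (2 dp)

5.54


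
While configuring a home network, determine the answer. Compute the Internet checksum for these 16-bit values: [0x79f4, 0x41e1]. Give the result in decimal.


Given words: [0x79f4, 0x41e1]
Step 1: Sum all words
Raw sum = 31220 + 16865 = 48085
One's complement = ~48085 & 0xFFFF = 17450

17450


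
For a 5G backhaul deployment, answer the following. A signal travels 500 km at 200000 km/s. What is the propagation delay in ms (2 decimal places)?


Given: distance = 500 km, speed = 200000 km/s
Delay = distance / speed = 500 / 200000 seconds
Delay in ms = 500 * 1000 / 200000
Delay = 2.5000 ms
Rounded to 2 dp = 2.50 ms

2.50


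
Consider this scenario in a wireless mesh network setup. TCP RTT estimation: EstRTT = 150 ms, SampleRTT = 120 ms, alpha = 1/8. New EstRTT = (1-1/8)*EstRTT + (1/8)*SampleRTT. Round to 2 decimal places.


Given: EstRTT = 150 ms, SampleRTT = 120 ms, alpha = 1/8
New EstRTT = (1 - alpha) * EstRTT + alpha * SampleRTT
(7/8) * 150 = 131.25
(1/8) * 120 = 15
New EstRTT = 131.25 + 15 = 146.25 ms -> 146.25 ms (2 dp)

146.25


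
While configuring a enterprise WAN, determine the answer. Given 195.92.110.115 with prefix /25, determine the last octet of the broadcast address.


Given: IP = 195.92.110.115, prefix = /25
Host bits = 32 - 25 = 7
Network last octet = 115 AND mask = 0
Host part size = 2^7 - 1 = 127
Broadcast last octet = 0 OR 127 = 127

127


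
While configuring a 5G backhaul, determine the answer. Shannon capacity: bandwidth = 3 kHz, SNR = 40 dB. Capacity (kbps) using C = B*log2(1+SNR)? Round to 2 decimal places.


Given: B = 3 kHz, SNR = 40 dB
SNR linear = 10^(40/10) = 10000
1 + SNR = 10001
log2(10001) = 13.2878566418
C = 3 * 1000 * 13.2878566418 = 39863.5699 bps
C = 39.863570 kbps -> 39.86 kbps (2 dp)

39.86


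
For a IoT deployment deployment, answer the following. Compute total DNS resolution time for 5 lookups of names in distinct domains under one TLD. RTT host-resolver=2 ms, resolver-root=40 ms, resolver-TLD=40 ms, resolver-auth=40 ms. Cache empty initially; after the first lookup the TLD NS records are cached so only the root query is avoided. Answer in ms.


Lookup 1 (cold cache): local + root + TLD + auth = 2 + 40 + 40 + 40 = 122 ms
Lookups 2..5 (TLD NS cached -> skip root; new domain -> still ask TLD and auth): local + TLD + auth = 2 + 40 + 40 = 82 ms each
Remaining 4 lookups: 4 * 82 = 328 ms
Total = 122 + 328 = 450 ms

450


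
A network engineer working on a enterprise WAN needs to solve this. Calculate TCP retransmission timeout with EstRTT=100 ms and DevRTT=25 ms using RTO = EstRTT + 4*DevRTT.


Given: EstRTT = 100 ms, DevRTT = 25 ms
Timeout = EstRTT + 4 * DevRTT
4 * DevRTT = 4 * 25 = 100
Timeout = 100 + 100 = 200 ms

200


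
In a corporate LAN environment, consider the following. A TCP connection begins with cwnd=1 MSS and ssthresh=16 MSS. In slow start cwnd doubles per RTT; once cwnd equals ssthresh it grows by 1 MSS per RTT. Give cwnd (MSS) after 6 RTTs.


RTT 0: cwnd = 1 MSS (initial)
RTT 1: cwnd = 2 MSS (slow start, doubled)
RTT 2: cwnd = 4 MSS (slow start, doubled)
RTT 3: cwnd = 8 MSS (slow start, doubled)
RTT 4: cwnd = 16 MSS (slow start, doubled)
RTT 5: cwnd = 17 MSS (congestion avoidance, +1)
RTT 6: cwnd = 18 MSS (congestion avoidance, +1)

18


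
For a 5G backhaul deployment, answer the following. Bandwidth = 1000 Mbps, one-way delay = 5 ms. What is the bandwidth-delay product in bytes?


Given: bandwidth = 1000 Mbps, delay = 5 ms
BDP in bits = 1000 * 10^6 * 5 / 1000
BDP in bits = 5000000
BDP in bytes = 5000000 / 8 = 625000

625000


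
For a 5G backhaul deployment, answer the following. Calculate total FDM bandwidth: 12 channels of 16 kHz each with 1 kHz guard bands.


Given: 12 channels, 16 kHz each, guard = 1 kHz
Channel bandwidth = 12 * 16 = 192 kHz
Guard bands = 11 gaps * 1 kHz = 11 kHz
Total = 192 + 11 = 203 kHz

203


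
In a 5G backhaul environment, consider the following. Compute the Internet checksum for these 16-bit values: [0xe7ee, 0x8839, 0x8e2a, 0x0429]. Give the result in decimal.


Given words: [0xe7ee, 0x8839, 0x8e2a, 0x0429]
Step 1: Sum all words
Raw sum = 59374 + 34873 + 36394 + 1065 = 131706
Step 2: Fold carry: (634 + 2) = 636
One's complement = ~636 & 0xFFFF = 64899

64899


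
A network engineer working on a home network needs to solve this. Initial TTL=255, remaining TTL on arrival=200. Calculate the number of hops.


Given: initial TTL = 255, received TTL = 200
Hops = initial TTL - received TTL
Hops = 255 - 200 = 55

55


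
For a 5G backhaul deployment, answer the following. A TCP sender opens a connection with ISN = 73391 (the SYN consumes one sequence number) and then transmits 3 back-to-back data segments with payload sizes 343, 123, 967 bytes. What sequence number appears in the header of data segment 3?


The SYN occupies sequence number ISN = 73391, so the first data byte is ISN + 1 = 73392.
SEQ of data segment i = (ISN + 1) + sum of payload sizes of segments 1..i-1.
Segment 1: SEQ = 73392, payload = 343 bytes
Segment 2: SEQ = 73735, payload = 123 bytes
Segment 3: SEQ = 73858, payload = 967 bytes
SEQ of segment 3 = 73392 + 343 + 123 = 73858

73858


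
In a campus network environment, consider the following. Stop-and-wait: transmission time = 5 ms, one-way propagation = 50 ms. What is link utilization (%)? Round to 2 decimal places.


Given: Ttrans = 5 ms, Tprop = 50 ms
RTT = 2 * Tprop = 2 * 50 = 100 ms
U = Ttrans / (Ttrans + RTT)
U = 5 / (5 + 100)
U = 5 / 105 = 0.047619
U% = 4.76%

4.76


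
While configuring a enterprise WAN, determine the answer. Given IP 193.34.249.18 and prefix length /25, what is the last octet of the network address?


Given: IP = 193.34.249.18, prefix = /25
Subnet mask = 255.255.255.128
Last octet of IP: 18
Last octet of mask: 128
Network last octet = 18 AND 128 = 0

0


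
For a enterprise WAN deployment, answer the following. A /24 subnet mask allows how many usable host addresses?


Given: subnet mask /24
Host bits = 32 - 24 = 8
Total addresses = 2^8 = 256
Usable hosts = 256 - 2 (network + broadcast) = 254

254


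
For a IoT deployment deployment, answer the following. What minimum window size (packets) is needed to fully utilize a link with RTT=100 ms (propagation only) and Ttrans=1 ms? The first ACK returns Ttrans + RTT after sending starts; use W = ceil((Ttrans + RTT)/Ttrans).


Given: Ttrans = 1 ms, RTT = 100 ms (= 2 * Tprop, Tprop = 50 ms)
Time until first ACK returns = Ttrans + RTT = 1 + 100 = 101 ms
Need W * Ttrans >= Ttrans + RTT  ->  W >= (Ttrans + RTT) / Ttrans
(Ttrans + RTT) / Ttrans = 101 / 1 = 101
W_min = ceil(101) = 101

101


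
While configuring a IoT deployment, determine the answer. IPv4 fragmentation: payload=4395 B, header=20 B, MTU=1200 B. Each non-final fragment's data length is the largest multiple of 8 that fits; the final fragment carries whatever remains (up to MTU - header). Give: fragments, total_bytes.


Max data per non-final fragment = floor((MTU - header)/8)*8 = floor((1200 - 20)/8)*8 = floor(1180/8)*8 = 1176 B
Final fragment needs no 8-byte alignment: it can carry up to MTU - header = 1180 B
Non-final fragments needed = ceil((payload - 1180) / 1176) = ceil(3215/1176) = ceil(2.7338) = 3
Number of fragments = 3 + 1 = 4
Fragment sizes (data): 3 * 1176 B + 867 B (last, 867 <= 1180 OK)
Total bytes sent = payload + n_frags * header = 4395 + 4*20 = 4395 + 80 = 4475 B

4, 4475


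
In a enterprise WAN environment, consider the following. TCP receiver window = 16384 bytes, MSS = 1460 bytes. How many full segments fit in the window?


Given: RWND = 16384 bytes, MSS = 1460 bytes
Full segments = floor(RWND / MSS)
Full segments = floor(16384 / 1460)
Full segments = floor(11.2219) = 11

11


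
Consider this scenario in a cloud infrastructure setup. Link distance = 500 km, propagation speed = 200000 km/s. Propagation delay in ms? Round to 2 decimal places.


Given: distance = 500 km, speed = 200000 km/s
Delay = distance / speed = 500 / 200000 seconds
Delay in ms = 500 * 1000 / 200000
Delay = 2.5000 ms
Rounded to 2 dp = 2.50 ms

2.50


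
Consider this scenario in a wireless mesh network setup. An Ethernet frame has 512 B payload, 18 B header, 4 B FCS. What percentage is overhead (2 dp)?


Given: payload = 512 B, header = 18 B, trailer = 4 B
Overhead bytes = header + trailer = 18 + 4 = 22
Total frame = payload + overhead = 512 + 22 = 534
Overhead % = 22 / 534 * 100 = 4.1199% -> 4.12% (2 dp)

4.12


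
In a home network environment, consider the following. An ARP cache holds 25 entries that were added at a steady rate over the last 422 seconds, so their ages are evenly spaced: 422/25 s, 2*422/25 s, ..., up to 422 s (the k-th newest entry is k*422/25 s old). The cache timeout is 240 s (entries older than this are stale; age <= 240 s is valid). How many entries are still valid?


Ages are k * 422/25 s for k = 1..25 (spacing = 16.8800 s).
Entry k is valid iff k * 422/25 <= 240 iff k <= 25 * 240 / 422 = 14.2180
n_valid = floor(14.2180) = 14
(n_stale = 25 - 14 = 11)

14


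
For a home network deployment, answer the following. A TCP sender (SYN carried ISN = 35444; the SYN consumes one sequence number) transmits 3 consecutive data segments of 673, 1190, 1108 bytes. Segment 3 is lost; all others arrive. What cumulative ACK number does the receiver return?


SYN uses sequence number 35444; first data byte = ISN + 1 = 35445.
Segment 1: SEQ = 35445, len = 673 B, covers [35445, 36117]
Segment 2: SEQ = 36118, len = 1190 B, covers [36118, 37307]
Segment 3: SEQ = 37308, len = 1108 B, covers [37308, 38415] [LOST]
In-order data received: bytes [35445, 37307] (segments 1..2).
Segment 3 missing -> gap begins at byte 37308.
Cumulative ACK = next expected in-order byte = 35445 + 673 + 1190 = 37308

37308


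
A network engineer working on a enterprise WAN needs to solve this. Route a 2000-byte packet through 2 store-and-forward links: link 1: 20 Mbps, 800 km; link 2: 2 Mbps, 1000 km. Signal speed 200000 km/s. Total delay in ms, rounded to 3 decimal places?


Packet = 2000 bytes = 16000 bits. Store-and-forward: sum (t_trans + t_prop) per link.
Link 1: t_trans = 16000/(20*10^6) s = 0.8000 ms; t_prop = 800/200000 s = 4.0000 ms; subtotal = 4.8000 ms
Link 2: t_trans = 16000/(2*10^6) s = 8.0000 ms; t_prop = 1000/200000 s = 5.0000 ms; subtotal = 13.0000 ms
End-to-end = 4.8000 + 13.0000 = 17.8000 ms -> 17.800 ms (3 dp)

17.800


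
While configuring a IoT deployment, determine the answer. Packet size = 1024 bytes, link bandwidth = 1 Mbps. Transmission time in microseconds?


Given: packet = 1024 bytes, bandwidth = 1 Mbps
Packet in bits = 1024 * 8 = 8192 bits
Bandwidth = 1 * 10^6 = 1000000 bps
Time = 8192 / 1000000 seconds
Time in us = 8192 * 10^6 / 1000000 = 8192

8192


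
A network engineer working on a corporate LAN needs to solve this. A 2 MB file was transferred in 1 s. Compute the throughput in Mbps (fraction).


Given: file = 2 MB, time = 1 s
File in Mb = 2 * 8 = 16 Mb
Throughput = 16 / 1 Mbps
Throughput = 16 Mbps

16


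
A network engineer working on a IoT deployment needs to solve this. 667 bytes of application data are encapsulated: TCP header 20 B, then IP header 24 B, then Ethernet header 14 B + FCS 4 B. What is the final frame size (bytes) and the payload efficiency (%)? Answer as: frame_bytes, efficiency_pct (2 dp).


TCP segment = 667 + 20 = 687 B
IP packet = 687 + 24 = 711 B
Ethernet frame = 711 + 14 + 4 = 729 B
Efficiency = app / frame = 667 / 729 = 0.914952 = 91.4952% -> 91.50% (2 dp)

729, 91.50


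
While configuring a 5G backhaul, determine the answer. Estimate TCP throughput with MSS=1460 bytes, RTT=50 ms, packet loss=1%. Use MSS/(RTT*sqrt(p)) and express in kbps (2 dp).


Given: MSS = 1460 bytes, RTT = 50 ms, loss = 1%
RTT in seconds = 50 / 1000 = 0.05
Loss rate = 1% = 0.01
sqrt(loss) = sqrt(0.01) = 0.1
Throughput (bytes/s) = 1460 / (0.05 * 0.1) = 292000.0000
Throughput (kbps) = 292000.0000 * 8 / 1000 = 2336.000000 -> 2336.00 kbps (2 dp)

2336.00


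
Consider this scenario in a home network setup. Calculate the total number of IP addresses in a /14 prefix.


Given: CIDR prefix /14
Host bits = 32 - 14 = 18
Total addresses = 2^18 = 262144

262144


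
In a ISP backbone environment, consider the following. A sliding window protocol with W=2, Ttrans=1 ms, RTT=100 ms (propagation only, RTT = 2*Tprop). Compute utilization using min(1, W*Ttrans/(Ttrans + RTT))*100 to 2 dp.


Given: W = 2, Ttrans = 1 ms, RTT = 100 ms (= 2 * Tprop, Tprop = 50 ms)
Cycle time = Ttrans + RTT = 1 + 100 = 101 ms (first packet sent until its ACK returns)
W * Ttrans = 2 * 1 = 2 ms of sending per cycle
W * Ttrans / (Ttrans + RTT) = 2 / 101 = 0.019802
U = min(1, 0.019802) = 0.019802
U% = 1.98%

1.98


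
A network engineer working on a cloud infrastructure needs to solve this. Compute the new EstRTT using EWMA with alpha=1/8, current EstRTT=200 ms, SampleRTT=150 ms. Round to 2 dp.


Given: EstRTT = 200 ms, SampleRTT = 150 ms, alpha = 1/8
New EstRTT = (1 - alpha) * EstRTT + alpha * SampleRTT
(7/8) * 200 = 175
(1/8) * 150 = 18.75
New EstRTT = 175 + 18.75 = 193.75 ms -> 193.75 ms (2 dp)

193.75


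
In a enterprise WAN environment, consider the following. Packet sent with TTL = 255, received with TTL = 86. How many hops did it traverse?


Given: initial TTL = 255, received TTL = 86
Hops = initial TTL - received TTL
Hops = 255 - 86 = 169

169


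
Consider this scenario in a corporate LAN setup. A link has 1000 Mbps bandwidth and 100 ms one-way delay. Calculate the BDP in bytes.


Given: bandwidth = 1000 Mbps, delay = 100 ms
BDP in bits = 1000 * 10^6 * 100 / 1000
BDP in bits = 100000000
BDP in bytes = 100000000 / 8 = 12500000

12500000


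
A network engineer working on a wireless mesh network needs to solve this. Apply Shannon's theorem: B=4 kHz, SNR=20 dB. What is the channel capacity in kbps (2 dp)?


Given: B = 4 kHz, SNR = 20 dB
SNR linear = 10^(20/10) = 100
1 + SNR = 101
log2(101) = 6.6582114828
C = 4 * 1000 * 6.6582114828 = 26632.8459 bps
C = 26.632846 kbps -> 26.63 kbps (2 dp)

26.63


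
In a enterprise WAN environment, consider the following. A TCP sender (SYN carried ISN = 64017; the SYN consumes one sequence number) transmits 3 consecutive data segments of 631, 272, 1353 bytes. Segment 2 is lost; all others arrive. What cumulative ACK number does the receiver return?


SYN uses sequence number 64017; first data byte = ISN + 1 = 64018.
Segment 1: SEQ = 64018, len = 631 B, covers [64018, 64648]
Segment 2: SEQ = 64649, len = 272 B, covers [64649, 64920] [LOST]
Segment 3: SEQ = 64921, len = 1353 B, covers [64921, 66273]
In-order data received: bytes [64018, 64648] (segments 1..1).
Segment 2 missing -> gap begins at byte 64649; later segments buffered out of order.
Cumulative ACK = next expected in-order byte = 64018 + 631 = 64649

64649


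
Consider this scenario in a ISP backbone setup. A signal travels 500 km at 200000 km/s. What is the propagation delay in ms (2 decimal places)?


Given: distance = 500 km, speed = 200000 km/s
Delay = distance / speed = 500 / 200000 seconds
Delay in ms = 500 * 1000 / 200000
Delay = 2.5000 ms
Rounded to 2 dp = 2.50 ms

2.50


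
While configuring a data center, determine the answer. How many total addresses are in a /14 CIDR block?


Given: CIDR prefix /14
Host bits = 32 - 14 = 18
Total addresses = 2^18 = 262144

262144


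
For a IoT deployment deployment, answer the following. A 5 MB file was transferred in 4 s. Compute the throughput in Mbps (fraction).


Given: file = 5 MB, time = 4 s
File in Mb = 5 * 8 = 40 Mb
Throughput = 40 / 4 Mbps
Throughput = 10 Mbps

10


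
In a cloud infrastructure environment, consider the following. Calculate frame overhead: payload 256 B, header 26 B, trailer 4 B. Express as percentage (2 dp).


Given: payload = 256 B, header = 26 B, trailer = 4 B
Overhead bytes = header + trailer = 26 + 4 = 30
Total frame = payload + overhead = 256 + 30 = 286
Overhead % = 30 / 286 * 100 = 10.4895% -> 10.49% (2 dp)

10.49


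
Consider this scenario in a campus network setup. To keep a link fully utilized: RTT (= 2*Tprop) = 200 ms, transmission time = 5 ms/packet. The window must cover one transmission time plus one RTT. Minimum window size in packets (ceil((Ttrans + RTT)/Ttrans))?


Given: Ttrans = 5 ms, RTT = 200 ms (= 2 * Tprop, Tprop = 100 ms)
Time until first ACK returns = Ttrans + RTT = 5 + 200 = 205 ms
Need W * Ttrans >= Ttrans + RTT  ->  W >= (Ttrans + RTT) / Ttrans
(Ttrans + RTT) / Ttrans = 205 / 5 = 41
W_min = ceil(41) = 41

41


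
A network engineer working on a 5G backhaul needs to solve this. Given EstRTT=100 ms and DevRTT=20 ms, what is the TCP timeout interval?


Given: EstRTT = 100 ms, DevRTT = 20 ms
Timeout = EstRTT + 4 * DevRTT
4 * DevRTT = 4 * 20 = 80
Timeout = 100 + 80 = 180 ms

180


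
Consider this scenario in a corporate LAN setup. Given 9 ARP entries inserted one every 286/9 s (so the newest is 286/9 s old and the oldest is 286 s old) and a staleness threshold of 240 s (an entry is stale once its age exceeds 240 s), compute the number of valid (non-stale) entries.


Ages are k * 286/9 s for k = 1..9 (spacing = 31.7778 s).
Entry k is valid iff k * 286/9 <= 240 iff k <= 9 * 240 / 286 = 7.5524
n_valid = floor(7.5524) = 7
(n_stale = 9 - 7 = 2)

7


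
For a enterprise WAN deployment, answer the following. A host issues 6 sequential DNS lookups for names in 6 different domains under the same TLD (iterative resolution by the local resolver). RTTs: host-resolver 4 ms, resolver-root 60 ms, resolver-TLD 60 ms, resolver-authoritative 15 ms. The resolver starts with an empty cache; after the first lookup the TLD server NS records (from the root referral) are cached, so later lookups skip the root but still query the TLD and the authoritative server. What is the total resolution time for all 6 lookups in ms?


Lookup 1 (cold cache): local + root + TLD + auth = 4 + 60 + 60 + 15 = 139 ms
Lookups 2..6 (TLD NS cached -> skip root; new domain -> still ask TLD and auth): local + TLD + auth = 4 + 60 + 15 = 79 ms each
Remaining 5 lookups: 5 * 79 = 395 ms
Total = 139 + 395 = 534 ms

534


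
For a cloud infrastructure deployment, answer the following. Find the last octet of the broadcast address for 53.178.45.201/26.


Given: IP = 53.178.45.201, prefix = /26
Host bits = 32 - 26 = 6
Network last octet = 201 AND mask = 192
Host part size = 2^6 - 1 = 63
Broadcast last octet = 192 OR 63 = 255

255


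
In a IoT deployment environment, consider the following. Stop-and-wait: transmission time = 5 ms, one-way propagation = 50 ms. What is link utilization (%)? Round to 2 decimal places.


Given: Ttrans = 5 ms, Tprop = 50 ms
RTT = 2 * Tprop = 2 * 50 = 100 ms
U = Ttrans / (Ttrans + RTT)
U = 5 / (5 + 100)
U = 5 / 105 = 0.047619
U% = 4.76%

4.76


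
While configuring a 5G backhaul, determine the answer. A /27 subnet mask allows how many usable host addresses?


Given: subnet mask /27
Host bits = 32 - 27 = 5
Total addresses = 2^5 = 32
Usable hosts = 32 - 2 (network + broadcast) = 30

30


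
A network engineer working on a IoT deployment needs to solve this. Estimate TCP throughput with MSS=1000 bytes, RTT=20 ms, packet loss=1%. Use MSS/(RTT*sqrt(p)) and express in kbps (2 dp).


Given: MSS = 1000 bytes, RTT = 20 ms, loss = 1%
RTT in seconds = 20 / 1000 = 0.02
Loss rate = 1% = 0.01
sqrt(loss) = sqrt(0.01) = 0.1
Throughput (bytes/s) = 1000 / (0.02 * 0.1) = 500000.0000
Throughput (kbps) = 500000.0000 * 8 / 1000 = 4000.000000 -> 4000.00 kbps (2 dp)

4000.00


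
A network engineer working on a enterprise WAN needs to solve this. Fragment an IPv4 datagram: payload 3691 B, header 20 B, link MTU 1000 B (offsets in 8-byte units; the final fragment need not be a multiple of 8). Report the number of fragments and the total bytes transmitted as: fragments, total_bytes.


Max data per non-final fragment = floor((MTU - header)/8)*8 = floor((1000 - 20)/8)*8 = floor(980/8)*8 = 976 B
Final fragment needs no 8-byte alignment: it can carry up to MTU - header = 980 B
Non-final fragments needed = ceil((payload - 980) / 976) = ceil(2711/976) = ceil(2.7777) = 3
Number of fragments = 3 + 1 = 4
Fragment sizes (data): 3 * 976 B + 763 B (last, 763 <= 980 OK)
Total bytes sent = payload + n_frags * header = 3691 + 4*20 = 3691 + 80 = 3771 B

4, 3771


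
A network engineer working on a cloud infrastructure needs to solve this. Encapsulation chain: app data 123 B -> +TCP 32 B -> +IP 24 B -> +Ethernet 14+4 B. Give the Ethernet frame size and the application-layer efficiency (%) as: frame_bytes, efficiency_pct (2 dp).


TCP segment = 123 + 32 = 155 B
IP packet = 155 + 24 = 179 B
Ethernet frame = 179 + 14 + 4 = 197 B
Efficiency = app / frame = 123 / 197 = 0.624365 = 62.4365% -> 62.44% (2 dp)

197, 62.44


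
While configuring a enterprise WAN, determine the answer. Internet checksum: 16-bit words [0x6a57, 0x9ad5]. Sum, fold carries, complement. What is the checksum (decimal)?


Given words: [0x6a57, 0x9ad5]
Step 1: Sum all words
Raw sum = 27223 + 39637 = 66860
Step 2: Fold carry: (1324 + 1) = 1325
One's complement = ~1325 & 0xFFFF = 64210

64210


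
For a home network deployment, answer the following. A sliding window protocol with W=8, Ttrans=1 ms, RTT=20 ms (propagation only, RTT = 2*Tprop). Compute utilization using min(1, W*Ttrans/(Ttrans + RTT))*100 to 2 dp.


Given: W = 8, Ttrans = 1 ms, RTT = 20 ms (= 2 * Tprop, Tprop = 10 ms)
Cycle time = Ttrans + RTT = 1 + 20 = 21 ms (first packet sent until its ACK returns)
W * Ttrans = 8 * 1 = 8 ms of sending per cycle
W * Ttrans / (Ttrans + RTT) = 8 / 21 = 0.380952
U = min(1, 0.380952) = 0.380952
U% = 38.10%

38.10


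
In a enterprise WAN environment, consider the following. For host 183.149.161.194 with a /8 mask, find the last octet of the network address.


Given: IP = 183.149.161.194, prefix = /8
Subnet mask = 255.0.0.0
Last octet of IP: 194
Last octet of mask: 0
Network last octet = 194 AND 0 = 0

0


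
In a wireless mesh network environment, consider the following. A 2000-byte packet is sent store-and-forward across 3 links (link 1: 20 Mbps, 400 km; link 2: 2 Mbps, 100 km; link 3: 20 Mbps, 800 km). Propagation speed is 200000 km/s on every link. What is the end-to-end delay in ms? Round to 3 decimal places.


Packet = 2000 bytes = 16000 bits. Store-and-forward: sum (t_trans + t_prop) per link.
Link 1: t_trans = 16000/(20*10^6) s = 0.8000 ms; t_prop = 400/200000 s = 2.0000 ms; subtotal = 2.8000 ms
Link 2: t_trans = 16000/(2*10^6) s = 8.0000 ms; t_prop = 100/200000 s = 0.5000 ms; subtotal = 8.5000 ms
Link 3: t_trans = 16000/(20*10^6) s = 0.8000 ms; t_prop = 800/200000 s = 4.0000 ms; subtotal = 4.8000 ms
End-to-end = 2.8000 + 8.5000 + 4.8000 = 16.1000 ms -> 16.100 ms (3 dp)

16.100


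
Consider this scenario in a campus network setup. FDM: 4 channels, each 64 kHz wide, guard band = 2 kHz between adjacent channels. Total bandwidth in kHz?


Given: 4 channels, 64 kHz each, guard = 2 kHz
Channel bandwidth = 4 * 64 = 256 kHz
Guard bands = 3 gaps * 2 kHz = 6 kHz
Total = 256 + 6 = 262 kHz

262


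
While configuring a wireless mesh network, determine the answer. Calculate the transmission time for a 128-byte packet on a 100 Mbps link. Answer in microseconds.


Given: packet = 128 bytes, bandwidth = 100 Mbps
Packet in bits = 128 * 8 = 1024 bits
Bandwidth = 100 * 10^6 = 100000000 bps
Time = 1024 / 100000000 seconds
Time in us = 1024 * 10^6 / 100000000 = 10.24

10.24


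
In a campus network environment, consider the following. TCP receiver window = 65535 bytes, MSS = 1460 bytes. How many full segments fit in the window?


Given: RWND = 65535 bytes, MSS = 1460 bytes
Full segments = floor(RWND / MSS)
Full segments = floor(65535 / 1460)
Full segments = floor(44.887) = 44

44


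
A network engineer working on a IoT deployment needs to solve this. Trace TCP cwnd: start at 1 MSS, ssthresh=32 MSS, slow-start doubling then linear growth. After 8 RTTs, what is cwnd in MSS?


RTT 0: cwnd = 1 MSS (initial)
RTT 1: cwnd = 2 MSS (slow start, doubled)
RTT 2: cwnd = 4 MSS (slow start, doubled)
RTT 3: cwnd = 8 MSS (slow start, doubled)
RTT 4: cwnd = 16 MSS (slow start, doubled)
RTT 5: cwnd = 32 MSS (slow start, doubled)
RTT 6: cwnd = 33 MSS (congestion avoidance, +1)
RTT 7: cwnd = 34 MSS (congestion avoidance, +1)
RTT 8: cwnd = 35 MSS (congestion avoidance, +1)

35


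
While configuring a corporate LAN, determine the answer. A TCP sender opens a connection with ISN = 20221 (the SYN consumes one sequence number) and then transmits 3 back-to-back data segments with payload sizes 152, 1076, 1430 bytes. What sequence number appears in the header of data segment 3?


The SYN occupies sequence number ISN = 20221, so the first data byte is ISN + 1 = 20222.
SEQ of data segment i = (ISN + 1) + sum of payload sizes of segments 1..i-1.
Segment 1: SEQ = 20222, payload = 152 bytes
Segment 2: SEQ = 20374, payload = 1076 bytes
Segment 3: SEQ = 21450, payload = 1430 bytes
SEQ of segment 3 = 20222 + 152 + 1076 = 21450

21450


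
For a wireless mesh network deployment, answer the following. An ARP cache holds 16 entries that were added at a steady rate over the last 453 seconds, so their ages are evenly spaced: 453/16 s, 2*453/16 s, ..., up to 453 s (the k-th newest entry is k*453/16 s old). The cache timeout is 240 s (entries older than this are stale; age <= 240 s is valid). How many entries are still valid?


Ages are k * 453/16 s for k = 1..16 (spacing = 28.3125 s).
Entry k is valid iff k * 453/16 <= 240 iff k <= 16 * 240 / 453 = 8.4768
n_valid = floor(8.4768) = 8
(n_stale = 16 - 8 = 8)

8


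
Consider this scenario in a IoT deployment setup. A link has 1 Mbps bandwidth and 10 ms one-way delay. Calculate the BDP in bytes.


Given: bandwidth = 1 Mbps, delay = 10 ms
BDP in bits = 1 * 10^6 * 10 / 1000
BDP in bits = 10000
BDP in bytes = 10000 / 8 = 1250

1250


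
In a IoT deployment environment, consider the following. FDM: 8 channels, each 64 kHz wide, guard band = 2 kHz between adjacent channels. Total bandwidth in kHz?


Given: 8 channels, 64 kHz each, guard = 2 kHz
Channel bandwidth = 8 * 64 = 512 kHz
Guard bands = 7 gaps * 2 kHz = 14 kHz
Total = 512 + 14 = 526 kHz

526


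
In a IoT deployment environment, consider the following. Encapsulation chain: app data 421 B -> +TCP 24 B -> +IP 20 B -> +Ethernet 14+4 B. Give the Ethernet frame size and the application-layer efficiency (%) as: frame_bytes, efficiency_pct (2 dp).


TCP segment = 421 + 24 = 445 B
IP packet = 445 + 20 = 465 B
Ethernet frame = 465 + 14 + 4 = 483 B
Efficiency = app / frame = 421 / 483 = 0.871636 = 87.1636% -> 87.16% (2 dp)

483, 87.16


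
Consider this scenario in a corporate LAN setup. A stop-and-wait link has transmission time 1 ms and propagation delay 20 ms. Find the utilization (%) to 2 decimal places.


Given: Ttrans = 1 ms, Tprop = 20 ms
RTT = 2 * Tprop = 2 * 20 = 40 ms
U = Ttrans / (Ttrans + RTT)
U = 1 / (1 + 40)
U = 1 / 41 = 0.02439
U% = 2.44%

2.44


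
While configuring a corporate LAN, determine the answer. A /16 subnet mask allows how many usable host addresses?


Given: subnet mask /16
Host bits = 32 - 16 = 16
Total addresses = 2^16 = 65536
Usable hosts = 65536 - 2 (network + broadcast) = 65534

65534


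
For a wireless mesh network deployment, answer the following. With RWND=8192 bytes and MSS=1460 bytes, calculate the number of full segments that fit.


Given: RWND = 8192 bytes, MSS = 1460 bytes
Full segments = floor(RWND / MSS)
Full segments = floor(8192 / 1460)
Full segments = floor(5.611) = 5

5


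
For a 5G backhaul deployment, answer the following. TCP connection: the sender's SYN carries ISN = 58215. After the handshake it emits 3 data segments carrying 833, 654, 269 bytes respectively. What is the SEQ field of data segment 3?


The SYN occupies sequence number ISN = 58215, so the first data byte is ISN + 1 = 58216.
SEQ of data segment i = (ISN + 1) + sum of payload sizes of segments 1..i-1.
Segment 1: SEQ = 58216, payload = 833 bytes
Segment 2: SEQ = 59049, payload = 654 bytes
Segment 3: SEQ = 59703, payload = 269 bytes
SEQ of segment 3 = 58216 + 833 + 654 = 59703

59703


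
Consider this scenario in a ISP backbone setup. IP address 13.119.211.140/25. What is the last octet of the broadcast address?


Given: IP = 13.119.211.140, prefix = /25
Host bits = 32 - 25 = 7
Network last octet = 140 AND mask = 128
Host part size = 2^7 - 1 = 127
Broadcast last octet = 128 OR 127 = 255

255


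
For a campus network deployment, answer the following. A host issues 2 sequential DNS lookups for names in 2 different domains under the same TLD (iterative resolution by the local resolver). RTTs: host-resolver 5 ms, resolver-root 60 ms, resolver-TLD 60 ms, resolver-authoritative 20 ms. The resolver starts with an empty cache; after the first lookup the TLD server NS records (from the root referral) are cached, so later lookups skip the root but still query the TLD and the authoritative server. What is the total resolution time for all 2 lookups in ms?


Lookup 1 (cold cache): local + root + TLD + auth = 5 + 60 + 60 + 20 = 145 ms
Lookups 2..2 (TLD NS cached -> skip root; new domain -> still ask TLD and auth): local + TLD + auth = 5 + 60 + 20 = 85 ms each
Remaining 1 lookups: 1 * 85 = 85 ms
Total = 145 + 85 = 230 ms

230


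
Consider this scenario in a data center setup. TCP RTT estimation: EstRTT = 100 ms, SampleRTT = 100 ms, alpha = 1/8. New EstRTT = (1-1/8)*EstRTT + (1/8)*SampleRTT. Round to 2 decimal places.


Given: EstRTT = 100 ms, SampleRTT = 100 ms, alpha = 1/8
New EstRTT = (1 - alpha) * EstRTT + alpha * SampleRTT
(7/8) * 100 = 87.5
(1/8) * 100 = 12.5
New EstRTT = 87.5 + 12.5 = 100 ms -> 100.00 ms (2 dp)

100.00


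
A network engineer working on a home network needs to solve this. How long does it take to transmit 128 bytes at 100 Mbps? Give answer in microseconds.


Given: packet = 128 bytes, bandwidth = 100 Mbps
Packet in bits = 128 * 8 = 1024 bits
Bandwidth = 100 * 10^6 = 100000000 bps
Time = 1024 / 100000000 seconds
Time in us = 1024 * 10^6 / 100000000 = 10.24

10.24


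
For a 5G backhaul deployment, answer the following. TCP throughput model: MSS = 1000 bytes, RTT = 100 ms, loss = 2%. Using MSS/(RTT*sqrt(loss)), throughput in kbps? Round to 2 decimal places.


Given: MSS = 1000 bytes, RTT = 100 ms, loss = 2%
RTT in seconds = 100 / 1000 = 0.1
Loss rate = 2% = 0.02
sqrt(loss) = sqrt(0.02) = 0.141421356237
Throughput (bytes/s) = 1000 / (0.1 * 0.141421356237) = 70710.6781
Throughput (kbps) = 70710.6781 * 8 / 1000 = 565.685425 -> 565.69 kbps (2 dp)

565.69


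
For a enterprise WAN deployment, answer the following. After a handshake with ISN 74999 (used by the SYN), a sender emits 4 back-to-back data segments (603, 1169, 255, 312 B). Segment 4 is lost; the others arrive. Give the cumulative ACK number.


SYN uses sequence number 74999; first data byte = ISN + 1 = 75000.
Segment 1: SEQ = 75000, len = 603 B, covers [75000, 75602]
Segment 2: SEQ = 75603, len = 1169 B, covers [75603, 76771]
Segment 3: SEQ = 76772, len = 255 B, covers [76772, 77026]
Segment 4: SEQ = 77027, len = 312 B, covers [77027, 77338] [LOST]
In-order data received: bytes [75000, 77026] (segments 1..3).
Segment 4 missing -> gap begins at byte 77027.
Cumulative ACK = next expected in-order byte = 75000 + 603 + 1169 + 255 = 77027

77027


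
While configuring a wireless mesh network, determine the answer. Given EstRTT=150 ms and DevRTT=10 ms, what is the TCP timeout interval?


Given: EstRTT = 150 ms, DevRTT = 10 ms
Timeout = EstRTT + 4 * DevRTT
4 * DevRTT = 4 * 10 = 40
Timeout = 150 + 40 = 190 ms

190


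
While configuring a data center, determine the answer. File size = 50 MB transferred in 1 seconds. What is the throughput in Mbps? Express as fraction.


Given: file = 50 MB, time = 1 s
File in Mb = 50 * 8 = 400 Mb
Throughput = 400 / 1 Mbps
Throughput = 400 Mbps

400


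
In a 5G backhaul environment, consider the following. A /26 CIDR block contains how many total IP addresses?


Given: CIDR prefix /26
Host bits = 32 - 26 = 6
Total addresses = 2^6 = 64

64


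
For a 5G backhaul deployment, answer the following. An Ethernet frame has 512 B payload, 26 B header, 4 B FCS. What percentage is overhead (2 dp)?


Given: payload = 512 B, header = 26 B, trailer = 4 B
Overhead bytes = header + trailer = 26 + 4 = 30
Total frame = payload + overhead = 512 + 30 = 542
Overhead % = 30 / 542 * 100 = 5.5351% -> 5.54% (2 dp)

5.54


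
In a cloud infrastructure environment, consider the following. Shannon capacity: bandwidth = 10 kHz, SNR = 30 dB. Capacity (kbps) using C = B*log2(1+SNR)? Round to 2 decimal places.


Given: B = 10 kHz, SNR = 30 dB
SNR linear = 10^(30/10) = 1000
1 + SNR = 1001
log2(1001) = 9.9672262588
C = 10 * 1000 * 9.9672262588 = 99672.2626 bps
C = 99.672263 kbps -> 99.67 kbps (2 dp)

99.67


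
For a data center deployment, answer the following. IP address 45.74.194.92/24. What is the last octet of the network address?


Given: IP = 45.74.194.92, prefix = /24
Subnet mask = 255.255.255.0
Last octet of IP: 92
Last octet of mask: 0
Network last octet = 92 AND 0 = 0

0


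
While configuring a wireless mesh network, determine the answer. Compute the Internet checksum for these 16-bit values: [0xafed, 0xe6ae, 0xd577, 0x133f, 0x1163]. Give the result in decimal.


Given words: [0xafed, 0xe6ae, 0xd577, 0x133f, 0x1163]
Step 1: Sum all words
Raw sum = 45037 + 59054 + 54647 + 4927 + 4451 = 168116
Step 2: Fold carry: (37044 + 2) = 37046
One's complement = ~37046 & 0xFFFF = 28489

28489


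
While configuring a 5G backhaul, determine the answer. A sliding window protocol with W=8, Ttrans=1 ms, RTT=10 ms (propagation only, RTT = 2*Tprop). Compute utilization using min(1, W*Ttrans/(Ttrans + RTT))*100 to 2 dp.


Given: W = 8, Ttrans = 1 ms, RTT = 10 ms (= 2 * Tprop, Tprop = 5 ms)
Cycle time = Ttrans + RTT = 1 + 10 = 11 ms (first packet sent until its ACK returns)
W * Ttrans = 8 * 1 = 8 ms of sending per cycle
W * Ttrans / (Ttrans + RTT) = 8 / 11 = 0.727273
U = min(1, 0.727273) = 0.727273
U% = 72.73%

72.73


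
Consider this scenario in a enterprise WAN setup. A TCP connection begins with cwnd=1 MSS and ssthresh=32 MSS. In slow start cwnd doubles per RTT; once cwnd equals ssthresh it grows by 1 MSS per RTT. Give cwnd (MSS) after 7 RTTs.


RTT 0: cwnd = 1 MSS (initial)
RTT 1: cwnd = 2 MSS (slow start, doubled)
RTT 2: cwnd = 4 MSS (slow start, doubled)
RTT 3: cwnd = 8 MSS (slow start, doubled)
RTT 4: cwnd = 16 MSS (slow start, doubled)
RTT 5: cwnd = 32 MSS (slow start, doubled)
RTT 6: cwnd = 33 MSS (congestion avoidance, +1)
RTT 7: cwnd = 34 MSS (congestion avoidance, +1)

34


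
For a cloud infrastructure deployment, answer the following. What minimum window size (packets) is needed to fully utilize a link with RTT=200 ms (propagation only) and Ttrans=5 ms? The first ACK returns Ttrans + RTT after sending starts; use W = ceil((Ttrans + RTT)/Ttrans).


Given: Ttrans = 5 ms, RTT = 200 ms (= 2 * Tprop, Tprop = 100 ms)
Time until first ACK returns = Ttrans + RTT = 5 + 200 = 205 ms
Need W * Ttrans >= Ttrans + RTT  ->  W >= (Ttrans + RTT) / Ttrans
(Ttrans + RTT) / Ttrans = 205 / 5 = 41
W_min = ceil(41) = 41

41


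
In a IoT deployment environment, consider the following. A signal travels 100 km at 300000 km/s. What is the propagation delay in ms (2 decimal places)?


Given: distance = 100 km, speed = 300000 km/s
Delay = distance / speed = 100 / 300000 seconds
Delay in ms = 100 * 1000 / 300000
Delay = 0.3333 ms
Rounded to 2 dp = 0.33 ms

0.33


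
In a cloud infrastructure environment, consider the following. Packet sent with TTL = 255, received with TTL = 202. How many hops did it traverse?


Given: initial TTL = 255, received TTL = 202
Hops = initial TTL - received TTL
Hops = 255 - 202 = 53

53


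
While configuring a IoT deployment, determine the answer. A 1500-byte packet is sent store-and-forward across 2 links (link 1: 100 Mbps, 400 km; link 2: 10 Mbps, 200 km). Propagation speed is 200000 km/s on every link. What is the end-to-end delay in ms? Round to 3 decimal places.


Packet = 1500 bytes = 12000 bits. Store-and-forward: sum (t_trans + t_prop) per link.
Link 1: t_trans = 12000/(100*10^6) s = 0.1200 ms; t_prop = 400/200000 s = 2.0000 ms; subtotal = 2.1200 ms
Link 2: t_trans = 12000/(10*10^6) s = 1.2000 ms; t_prop = 200/200000 s = 1.0000 ms; subtotal = 2.2000 ms
End-to-end = 2.1200 + 2.2000 = 4.3200 ms -> 4.320 ms (3 dp)

4.320


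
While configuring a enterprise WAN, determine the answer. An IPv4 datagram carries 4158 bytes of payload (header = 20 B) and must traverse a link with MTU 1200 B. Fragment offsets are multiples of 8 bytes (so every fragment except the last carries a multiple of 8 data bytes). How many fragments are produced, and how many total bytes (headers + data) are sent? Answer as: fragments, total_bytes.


Max data per non-final fragment = floor((MTU - header)/8)*8 = floor((1200 - 20)/8)*8 = floor(1180/8)*8 = 1176 B
Final fragment needs no 8-byte alignment: it can carry up to MTU - header = 1180 B
Non-final fragments needed = ceil((payload - 1180) / 1176) = ceil(2978/1176) = ceil(2.5323) = 3
Number of fragments = 3 + 1 = 4
Fragment sizes (data): 3 * 1176 B + 630 B (last, 630 <= 1180 OK)
Total bytes sent = payload + n_frags * header = 4158 + 4*20 = 4158 + 80 = 4238 B

4, 4238


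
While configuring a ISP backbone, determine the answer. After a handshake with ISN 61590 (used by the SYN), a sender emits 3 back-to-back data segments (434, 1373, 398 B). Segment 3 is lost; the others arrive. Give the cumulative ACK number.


SYN uses sequence number 61590; first data byte = ISN + 1 = 61591.
Segment 1: SEQ = 61591, len = 434 B, covers [61591, 62024]
Segment 2: SEQ = 62025, len = 1373 B, covers [62025, 63397]
Segment 3: SEQ = 63398, len = 398 B, covers [63398, 63795] [LOST]
In-order data received: bytes [61591, 63397] (segments 1..2).
Segment 3 missing -> gap begins at byte 63398.
Cumulative ACK = next expected in-order byte = 61591 + 434 + 1373 = 63398

63398


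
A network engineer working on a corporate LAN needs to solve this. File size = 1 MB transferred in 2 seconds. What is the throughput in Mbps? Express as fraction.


Given: file = 1 MB, time = 2 s
File in Mb = 1 * 8 = 8 Mb
Throughput = 8 / 2 Mbps
Throughput = 4 Mbps

4


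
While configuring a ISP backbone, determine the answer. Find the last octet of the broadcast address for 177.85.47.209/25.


Given: IP = 177.85.47.209, prefix = /25
Host bits = 32 - 25 = 7
Network last octet = 209 AND mask = 128
Host part size = 2^7 - 1 = 127
Broadcast last octet = 128 OR 127 = 255

255


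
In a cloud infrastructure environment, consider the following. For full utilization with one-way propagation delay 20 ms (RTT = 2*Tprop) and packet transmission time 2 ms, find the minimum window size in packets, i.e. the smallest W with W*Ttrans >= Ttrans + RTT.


Given: Ttrans = 2 ms, RTT = 40 ms (= 2 * Tprop, Tprop = 20 ms)
Time until first ACK returns = Ttrans + RTT = 2 + 40 = 42 ms
Need W * Ttrans >= Ttrans + RTT  ->  W >= (Ttrans + RTT) / Ttrans
(Ttrans + RTT) / Ttrans = 42 / 2 = 21
W_min = ceil(21) = 21

21


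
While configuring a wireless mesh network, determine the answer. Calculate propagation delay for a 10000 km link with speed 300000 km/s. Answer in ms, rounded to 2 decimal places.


Given: distance = 10000 km, speed = 300000 km/s
Delay = distance / speed = 10000 / 300000 seconds
Delay in ms = 10000 * 1000 / 300000
Delay = 33.3333 ms
Rounded to 2 dp = 33.33 ms

33.33
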